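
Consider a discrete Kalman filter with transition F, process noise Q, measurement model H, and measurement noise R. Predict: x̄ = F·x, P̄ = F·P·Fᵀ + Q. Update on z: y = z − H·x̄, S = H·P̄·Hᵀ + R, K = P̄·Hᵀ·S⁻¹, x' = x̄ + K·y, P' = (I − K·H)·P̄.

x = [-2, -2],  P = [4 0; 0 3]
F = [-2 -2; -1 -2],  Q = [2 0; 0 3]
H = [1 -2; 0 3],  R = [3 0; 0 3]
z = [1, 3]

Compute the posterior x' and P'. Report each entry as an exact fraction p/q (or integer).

x' = [218/71, 153/142]
P' = [230/71 40/71; 40/71 227/710]

x̄ = F·x = [8, 6]
P̄ = F·P·Fᵀ + Q = [30 20; 20 19]
y = z − H·x̄ = [5, -15]
S = H·P̄·Hᵀ + R = [29 -54; -54 174]
K = P̄·Hᵀ·S⁻¹ = [50/71 40/71; -9/355 227/710]
x' = x̄ + K·y = [218/71, 153/142]
P' = (I − K·H)·P̄ = [230/71 40/71; 40/71 227/710]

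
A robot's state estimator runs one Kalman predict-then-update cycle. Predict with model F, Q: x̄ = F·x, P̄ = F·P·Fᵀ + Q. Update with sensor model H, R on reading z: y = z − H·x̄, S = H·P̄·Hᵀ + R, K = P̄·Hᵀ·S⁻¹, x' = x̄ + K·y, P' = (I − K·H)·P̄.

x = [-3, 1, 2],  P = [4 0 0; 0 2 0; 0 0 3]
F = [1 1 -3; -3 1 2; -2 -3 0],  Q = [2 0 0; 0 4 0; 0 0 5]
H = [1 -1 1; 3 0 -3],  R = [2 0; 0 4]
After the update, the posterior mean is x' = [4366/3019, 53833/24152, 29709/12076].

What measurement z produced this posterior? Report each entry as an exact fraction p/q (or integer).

x̄ = F·x = [-8, 14, 3]
P̄ = F·P·Fᵀ + Q = [35 -28 -14; -28 54 18; -14 18 39]
S = H·P̄·Hᵀ + R = [122 126; 126 922]
K = P̄·Hᵀ·S⁻¹ = [833/3019 735/6038; -10405/24152 -2193/24152; 3311/12076 -2535/12076]
x' − x̄ = [28518/3019, -284295/24152, -6519/12076] = K·y
y = (KᵀK)⁻¹·Kᵀ·(x' − x̄) = [21, 30]
z = y + H·x̄ = [21, 30] + [-19, -33] = [2, -3]

z = [2, -3]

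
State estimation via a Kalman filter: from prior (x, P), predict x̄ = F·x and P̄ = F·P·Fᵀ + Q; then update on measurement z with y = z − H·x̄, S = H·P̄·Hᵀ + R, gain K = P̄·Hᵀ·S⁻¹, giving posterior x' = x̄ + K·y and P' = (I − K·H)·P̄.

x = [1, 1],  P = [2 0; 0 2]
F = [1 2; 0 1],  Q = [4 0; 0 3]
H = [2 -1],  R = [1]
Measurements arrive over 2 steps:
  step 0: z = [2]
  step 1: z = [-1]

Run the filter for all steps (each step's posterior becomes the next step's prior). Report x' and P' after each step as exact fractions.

step 0: x' = [33/23, 37/46], P' = [34/23 56/23; 56/23 221/46]
step 1: x' = [-2651/4525, -1066/4525], P' = [7274/4525 11934/4525; 11934/4525 23119/4525]

step 0: x̄ = F·x = [3, 1]
step 0: P̄ = F·P·Fᵀ + Q = [14 4; 4 5]
step 0: y = z − H·x̄ = [-3]
step 0: S = H·P̄·Hᵀ + R = [46]
step 0: K = P̄·Hᵀ·S⁻¹ = [12/23; 3/46]
step 0: x' = x̄ + K·y = [33/23, 37/46]
step 0: P' = (I − K·H)·P̄ = [34/23 56/23; 56/23 221/46]
step 1: x̄ = F·x = [70/23, 37/46]
step 1: P̄ = F·P·Fᵀ + Q = [792/23 277/23; 277/23 359/46]
step 1: y = z − H·x̄ = [-289/46]
step 1: S = H·P̄·Hᵀ + R = [4525/46]
step 1: K = P̄·Hᵀ·S⁻¹ = [2614/4525; 749/4525]
step 1: x' = x̄ + K·y = [-2651/4525, -1066/4525]
step 1: P' = (I − K·H)·P̄ = [7274/4525 11934/4525; 11934/4525 23119/4525]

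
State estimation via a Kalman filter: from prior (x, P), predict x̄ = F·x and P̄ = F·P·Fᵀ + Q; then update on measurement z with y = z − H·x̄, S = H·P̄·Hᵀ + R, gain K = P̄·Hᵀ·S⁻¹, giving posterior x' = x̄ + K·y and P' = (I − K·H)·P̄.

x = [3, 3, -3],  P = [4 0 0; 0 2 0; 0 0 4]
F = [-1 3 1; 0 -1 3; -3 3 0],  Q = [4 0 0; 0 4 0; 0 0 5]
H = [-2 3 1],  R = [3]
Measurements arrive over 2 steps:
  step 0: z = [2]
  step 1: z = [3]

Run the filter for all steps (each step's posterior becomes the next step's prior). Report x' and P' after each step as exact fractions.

step 0: x' = [117/83, 192/83, -209/83], P' = [2454/83 822/83 2433/83; 822/83 570/83 15/83; 2433/83 15/83 19227/332]
step 1: x' = [4075169/952107, 1585570/317369, -3299243/952107], P' = [31178782/952107 10994000/317369 -36487585/952107; 10994000/317369 12644348/317369 -15551021/317369; -36487585/952107 -15551021/317369 66492847/952107]

step 0: x̄ = F·x = [3, -12, 0]
step 0: P̄ = F·P·Fᵀ + Q = [30 6 30; 6 42 -6; 30 -6 59]
step 0: y = z − H·x̄ = [44]
step 0: S = H·P̄·Hᵀ + R = [332]
step 0: K = P̄·Hᵀ·S⁻¹ = [-3/83; 27/83; -19/332]
step 0: x' = x̄ + K·y = [117/83, 192/83, -209/83]
step 0: P' = (I − K·H)·P̄ = [2454/83 822/83 2433/83; 822/83 570/83 15/83; 2433/83 15/83 19227/332]
step 1: x̄ = F·x = [250/83, -819/83, 225/83]
step 1: P̄ = F·P·Fᵀ + Q = [12059/332 25413/332 -4626/83; 25413/332 176291/332 -21006/83; -4626/83 -21006/83 12835/83]
step 1: y = z − H·x̄ = [2981/83]
step 1: S = H·P̄·Hᵀ + R = [952107/332]
step 1: K = P̄·Hᵀ·S⁻¹ = [33617/952107; 131341/317369; -163724/952107]
step 1: x' = x̄ + K·y = [4075169/952107, 1585570/317369, -3299243/952107]
step 1: P' = (I − K·H)·P̄ = [31178782/952107 10994000/317369 -36487585/952107; 10994000/317369 12644348/317369 -15551021/317369; -36487585/952107 -15551021/317369 66492847/952107]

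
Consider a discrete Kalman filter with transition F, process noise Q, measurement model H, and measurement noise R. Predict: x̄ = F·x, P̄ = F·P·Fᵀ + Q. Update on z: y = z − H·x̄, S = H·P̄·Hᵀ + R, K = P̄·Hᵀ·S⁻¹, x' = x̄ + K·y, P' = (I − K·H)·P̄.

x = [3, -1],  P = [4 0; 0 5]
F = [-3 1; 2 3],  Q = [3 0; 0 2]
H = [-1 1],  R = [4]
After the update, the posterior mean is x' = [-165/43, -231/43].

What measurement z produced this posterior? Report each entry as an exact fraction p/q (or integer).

z = [-2]

x̄ = F·x = [-10, 3]
P̄ = F·P·Fᵀ + Q = [44 -9; -9 63]
S = H·P̄·Hᵀ + R = [129]
K = P̄·Hᵀ·S⁻¹ = [-53/129; 24/43]
x' − x̄ = [265/43, -360/43] = K·y
y = (KᵀK)⁻¹·Kᵀ·(x' − x̄) = [-15]
z = y + H·x̄ = [-15] + [13] = [-2]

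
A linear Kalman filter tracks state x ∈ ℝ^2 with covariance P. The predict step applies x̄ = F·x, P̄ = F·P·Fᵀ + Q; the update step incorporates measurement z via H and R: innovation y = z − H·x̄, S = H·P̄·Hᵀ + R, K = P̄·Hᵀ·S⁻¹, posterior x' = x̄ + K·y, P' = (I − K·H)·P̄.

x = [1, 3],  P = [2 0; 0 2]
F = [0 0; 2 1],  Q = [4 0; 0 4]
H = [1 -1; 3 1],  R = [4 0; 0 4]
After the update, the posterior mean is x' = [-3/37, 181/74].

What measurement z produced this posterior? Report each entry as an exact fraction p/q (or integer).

x̄ = F·x = [0, 5]
P̄ = F·P·Fᵀ + Q = [4 0; 0 14]
S = H·P̄·Hᵀ + R = [22 -2; -2 54]
K = P̄·Hᵀ·S⁻¹ = [15/74 17/74; -91/148 35/148]
x' − x̄ = [-3/37, -189/74] = K·y
y = (KᵀK)⁻¹·Kᵀ·(x' − x̄) = [3, -3]
z = y + H·x̄ = [3, -3] + [-5, 5] = [-2, 2]

z = [-2, 2]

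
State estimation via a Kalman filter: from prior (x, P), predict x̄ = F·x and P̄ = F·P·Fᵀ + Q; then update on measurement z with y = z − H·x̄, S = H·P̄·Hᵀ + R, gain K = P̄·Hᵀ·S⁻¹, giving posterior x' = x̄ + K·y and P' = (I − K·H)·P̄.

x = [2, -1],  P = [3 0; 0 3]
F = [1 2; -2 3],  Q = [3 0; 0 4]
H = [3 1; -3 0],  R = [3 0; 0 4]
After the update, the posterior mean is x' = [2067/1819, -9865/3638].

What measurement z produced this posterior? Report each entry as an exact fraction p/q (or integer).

x̄ = F·x = [0, -7]
P̄ = F·P·Fᵀ + Q = [18 12; 12 43]
S = H·P̄·Hᵀ + R = [280 -198; -198 166]
K = P̄·Hᵀ·S⁻¹ = [66/1819 -513/1819; 2993/3638 2781/3638]
x' − x̄ = [2067/1819, 15601/3638] = K·y
y = (KᵀK)⁻¹·Kᵀ·(x' − x̄) = [8, -3]
z = y + H·x̄ = [8, -3] + [-7, 0] = [1, -3]

z = [1, -3]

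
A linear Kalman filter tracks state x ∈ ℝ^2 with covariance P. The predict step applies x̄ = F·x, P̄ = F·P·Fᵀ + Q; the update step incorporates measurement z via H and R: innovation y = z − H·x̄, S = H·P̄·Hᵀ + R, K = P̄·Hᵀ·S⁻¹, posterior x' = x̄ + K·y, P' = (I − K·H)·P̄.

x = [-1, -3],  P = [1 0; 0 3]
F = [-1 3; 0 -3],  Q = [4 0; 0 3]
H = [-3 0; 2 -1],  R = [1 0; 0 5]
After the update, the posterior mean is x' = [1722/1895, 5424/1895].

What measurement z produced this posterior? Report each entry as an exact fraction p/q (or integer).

x̄ = F·x = [-8, 9]
P̄ = F·P·Fᵀ + Q = [32 -27; -27 30]
S = H·P̄·Hᵀ + R = [289 -273; -273 271]
K = P̄·Hᵀ·S⁻¹ = [-1173/3790 91/3790; -981/3790 -2163/3790]
x' − x̄ = [16882/1895, -11631/1895] = K·y
y = (KᵀK)⁻¹·Kᵀ·(x' − x̄) = [-27, 23]
z = y + H·x̄ = [-27, 23] + [24, -25] = [-3, -2]

z = [-3, -2]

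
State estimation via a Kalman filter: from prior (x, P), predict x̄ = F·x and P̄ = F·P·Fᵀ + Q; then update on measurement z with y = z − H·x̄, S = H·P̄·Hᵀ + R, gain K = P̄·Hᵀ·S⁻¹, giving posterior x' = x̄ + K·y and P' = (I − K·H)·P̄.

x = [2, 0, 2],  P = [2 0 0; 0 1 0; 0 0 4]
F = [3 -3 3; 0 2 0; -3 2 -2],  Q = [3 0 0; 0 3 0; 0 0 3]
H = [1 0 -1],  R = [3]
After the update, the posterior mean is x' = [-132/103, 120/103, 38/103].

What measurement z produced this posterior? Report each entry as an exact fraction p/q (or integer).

z = [-2]

x̄ = F·x = [12, 0, -10]
P̄ = F·P·Fᵀ + Q = [66 -6 -48; -6 7 4; -48 4 41]
S = H·P̄·Hᵀ + R = [206]
K = P̄·Hᵀ·S⁻¹ = [57/103; -5/103; -89/206]
x' − x̄ = [-1368/103, 120/103, 1068/103] = K·y
y = (KᵀK)⁻¹·Kᵀ·(x' − x̄) = [-24]
z = y + H·x̄ = [-24] + [22] = [-2]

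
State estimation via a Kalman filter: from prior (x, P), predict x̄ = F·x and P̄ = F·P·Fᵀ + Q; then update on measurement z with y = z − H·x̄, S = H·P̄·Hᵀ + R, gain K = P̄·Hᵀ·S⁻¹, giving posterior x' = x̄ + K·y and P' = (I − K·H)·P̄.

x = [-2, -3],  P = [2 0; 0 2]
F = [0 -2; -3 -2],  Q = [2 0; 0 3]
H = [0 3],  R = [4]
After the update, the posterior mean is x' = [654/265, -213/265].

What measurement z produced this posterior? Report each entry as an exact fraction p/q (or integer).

z = [-3]

x̄ = F·x = [6, 12]
P̄ = F·P·Fᵀ + Q = [10 8; 8 29]
S = H·P̄·Hᵀ + R = [265]
K = P̄·Hᵀ·S⁻¹ = [24/265; 87/265]
x' − x̄ = [-936/265, -3393/265] = K·y
y = (KᵀK)⁻¹·Kᵀ·(x' − x̄) = [-39]
z = y + H·x̄ = [-39] + [36] = [-3]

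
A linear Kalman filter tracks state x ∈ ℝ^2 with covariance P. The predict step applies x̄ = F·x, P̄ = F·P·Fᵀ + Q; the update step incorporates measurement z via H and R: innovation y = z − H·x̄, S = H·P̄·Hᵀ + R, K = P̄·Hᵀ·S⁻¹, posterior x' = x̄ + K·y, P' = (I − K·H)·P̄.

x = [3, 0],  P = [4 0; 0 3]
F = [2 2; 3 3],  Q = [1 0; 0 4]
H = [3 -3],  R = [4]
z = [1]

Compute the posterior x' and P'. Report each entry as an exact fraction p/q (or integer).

x' = [141/56, 129/56]
P' = [1727/112 1779/112; 1779/112 1879/112]

x̄ = F·x = [6, 9]
P̄ = F·P·Fᵀ + Q = [29 42; 42 67]
y = z − H·x̄ = [10]
S = H·P̄·Hᵀ + R = [112]
K = P̄·Hᵀ·S⁻¹ = [-39/112; -75/112]
x' = x̄ + K·y = [141/56, 129/56]
P' = (I − K·H)·P̄ = [1727/112 1779/112; 1779/112 1879/112]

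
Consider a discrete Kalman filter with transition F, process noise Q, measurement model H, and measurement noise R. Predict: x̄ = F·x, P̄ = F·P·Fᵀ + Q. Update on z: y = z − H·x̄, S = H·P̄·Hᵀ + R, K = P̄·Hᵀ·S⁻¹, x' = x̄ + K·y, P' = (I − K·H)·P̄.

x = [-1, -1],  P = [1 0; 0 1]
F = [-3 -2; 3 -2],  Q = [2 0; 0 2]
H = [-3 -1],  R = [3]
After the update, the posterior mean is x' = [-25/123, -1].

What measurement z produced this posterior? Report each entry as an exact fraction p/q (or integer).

z = [2]

x̄ = F·x = [5, -1]
P̄ = F·P·Fᵀ + Q = [15 -5; -5 15]
S = H·P̄·Hᵀ + R = [123]
K = P̄·Hᵀ·S⁻¹ = [-40/123; 0]
x' − x̄ = [-640/123, 0] = K·y
y = (KᵀK)⁻¹·Kᵀ·(x' − x̄) = [16]
z = y + H·x̄ = [16] + [-14] = [2]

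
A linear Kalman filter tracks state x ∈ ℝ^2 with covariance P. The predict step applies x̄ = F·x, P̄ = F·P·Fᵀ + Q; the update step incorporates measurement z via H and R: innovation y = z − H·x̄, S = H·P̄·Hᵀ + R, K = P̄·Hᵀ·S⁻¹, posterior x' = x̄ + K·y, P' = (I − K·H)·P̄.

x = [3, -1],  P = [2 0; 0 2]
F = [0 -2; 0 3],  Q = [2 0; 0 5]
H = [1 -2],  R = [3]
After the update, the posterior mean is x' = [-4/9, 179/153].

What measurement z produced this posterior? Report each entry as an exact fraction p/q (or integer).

z = [-3]

x̄ = F·x = [2, -3]
P̄ = F·P·Fᵀ + Q = [10 -12; -12 23]
S = H·P̄·Hᵀ + R = [153]
K = P̄·Hᵀ·S⁻¹ = [2/9; -58/153]
x' − x̄ = [-22/9, 638/153] = K·y
y = (KᵀK)⁻¹·Kᵀ·(x' − x̄) = [-11]
z = y + H·x̄ = [-11] + [8] = [-3]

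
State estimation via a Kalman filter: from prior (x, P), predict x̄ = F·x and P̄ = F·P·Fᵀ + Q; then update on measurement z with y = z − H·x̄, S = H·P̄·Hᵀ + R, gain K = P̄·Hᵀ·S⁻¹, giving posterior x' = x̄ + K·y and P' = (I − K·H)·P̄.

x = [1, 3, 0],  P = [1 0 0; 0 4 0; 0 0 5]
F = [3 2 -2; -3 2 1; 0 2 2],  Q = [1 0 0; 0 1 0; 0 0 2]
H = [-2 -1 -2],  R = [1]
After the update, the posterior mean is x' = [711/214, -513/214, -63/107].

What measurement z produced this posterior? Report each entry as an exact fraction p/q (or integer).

z = [-3]

x̄ = F·x = [9, 3, 6]
P̄ = F·P·Fᵀ + Q = [46 -3 -4; -3 31 26; -4 26 38]
S = H·P̄·Hᵀ + R = [428]
K = P̄·Hᵀ·S⁻¹ = [-81/428; -77/428; -47/214]
x' − x̄ = [-1215/214, -1155/214, -705/107] = K·y
y = (KᵀK)⁻¹·Kᵀ·(x' − x̄) = [30]
z = y + H·x̄ = [30] + [-33] = [-3]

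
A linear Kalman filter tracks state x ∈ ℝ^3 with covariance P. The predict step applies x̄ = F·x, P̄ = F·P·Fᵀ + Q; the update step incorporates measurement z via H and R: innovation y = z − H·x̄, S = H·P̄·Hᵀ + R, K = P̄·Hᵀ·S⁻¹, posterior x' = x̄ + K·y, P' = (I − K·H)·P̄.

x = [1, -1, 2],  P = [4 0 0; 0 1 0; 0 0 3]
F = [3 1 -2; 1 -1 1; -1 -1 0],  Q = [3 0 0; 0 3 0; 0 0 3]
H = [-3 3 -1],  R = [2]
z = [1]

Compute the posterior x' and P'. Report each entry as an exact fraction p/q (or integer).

x' = [1322/427, 193/61, -374/427]
P' = [5820/427 689/61 -2735/427; 689/61 608/61 -249/61; -2735/427 -249/61 2932/427]

x̄ = F·x = [-2, 4, 0]
P̄ = F·P·Fᵀ + Q = [52 5 -13; 5 11 -3; -13 -3 8]
y = z − H·x̄ = [-17]
S = H·P̄·Hᵀ + R = [427]
K = P̄·Hᵀ·S⁻¹ = [-128/427; 3/61; 22/427]
x' = x̄ + K·y = [1322/427, 193/61, -374/427]
P' = (I − K·H)·P̄ = [5820/427 689/61 -2735/427; 689/61 608/61 -249/61; -2735/427 -249/61 2932/427]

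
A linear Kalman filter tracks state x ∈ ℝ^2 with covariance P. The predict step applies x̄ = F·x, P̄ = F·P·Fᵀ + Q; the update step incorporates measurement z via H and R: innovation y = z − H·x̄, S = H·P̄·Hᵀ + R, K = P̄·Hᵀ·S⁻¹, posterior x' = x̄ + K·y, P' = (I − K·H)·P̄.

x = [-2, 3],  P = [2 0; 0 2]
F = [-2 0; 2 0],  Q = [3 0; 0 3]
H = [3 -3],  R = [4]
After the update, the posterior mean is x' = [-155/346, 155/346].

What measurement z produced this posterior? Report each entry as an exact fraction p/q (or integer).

x̄ = F·x = [4, -4]
P̄ = F·P·Fᵀ + Q = [11 -8; -8 11]
S = H·P̄·Hᵀ + R = [346]
K = P̄·Hᵀ·S⁻¹ = [57/346; -57/346]
x' − x̄ = [-1539/346, 1539/346] = K·y
y = (KᵀK)⁻¹·Kᵀ·(x' − x̄) = [-27]
z = y + H·x̄ = [-27] + [24] = [-3]

z = [-3]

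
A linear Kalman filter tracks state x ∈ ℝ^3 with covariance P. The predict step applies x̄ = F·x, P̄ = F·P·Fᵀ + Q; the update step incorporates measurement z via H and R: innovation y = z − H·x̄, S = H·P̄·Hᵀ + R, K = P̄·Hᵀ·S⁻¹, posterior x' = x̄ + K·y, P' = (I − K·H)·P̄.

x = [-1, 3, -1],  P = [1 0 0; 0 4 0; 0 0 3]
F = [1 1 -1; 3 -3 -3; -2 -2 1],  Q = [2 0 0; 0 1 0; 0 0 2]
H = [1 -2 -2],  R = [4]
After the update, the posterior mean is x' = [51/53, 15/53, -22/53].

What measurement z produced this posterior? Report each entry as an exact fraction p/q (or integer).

z = [1]

x̄ = F·x = [3, -9, -5]
P̄ = F·P·Fᵀ + Q = [10 0 -13; 0 73 9; -13 9 25]
S = H·P̄·Hᵀ + R = [530]
K = P̄·Hᵀ·S⁻¹ = [18/265; -82/265; -81/530]
x' − x̄ = [-108/53, 492/53, 243/53] = K·y
y = (KᵀK)⁻¹·Kᵀ·(x' − x̄) = [-30]
z = y + H·x̄ = [-30] + [31] = [1]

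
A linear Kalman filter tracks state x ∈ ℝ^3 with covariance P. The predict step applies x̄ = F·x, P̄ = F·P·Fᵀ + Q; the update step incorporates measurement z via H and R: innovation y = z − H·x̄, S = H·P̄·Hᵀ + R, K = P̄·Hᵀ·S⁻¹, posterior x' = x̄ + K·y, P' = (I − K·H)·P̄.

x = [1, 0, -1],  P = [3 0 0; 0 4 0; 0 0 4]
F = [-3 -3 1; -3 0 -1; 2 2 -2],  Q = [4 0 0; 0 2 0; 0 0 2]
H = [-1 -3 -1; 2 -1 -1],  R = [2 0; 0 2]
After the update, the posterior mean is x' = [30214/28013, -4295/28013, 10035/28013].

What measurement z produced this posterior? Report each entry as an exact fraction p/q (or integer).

x̄ = F·x = [-4, -2, 4]
P̄ = F·P·Fᵀ + Q = [71 23 -50; 23 33 -10; -50 -10 46]
S = H·P̄·Hᵀ + R = [394 -102; -102 453]
K = P̄·Hᵀ·S⁻¹ = [-3922/28013 28703/84039; -8065/28013 -1181/84039; 255/28013 -25058/84039]
x' − x̄ = [142266/28013, 51731/28013, -102017/28013] = K·y
y = (KᵀK)⁻¹·Kᵀ·(x' − x̄) = [-7, 12]
z = y + H·x̄ = [-7, 12] + [6, -10] = [-1, 2]

z = [-1, 2]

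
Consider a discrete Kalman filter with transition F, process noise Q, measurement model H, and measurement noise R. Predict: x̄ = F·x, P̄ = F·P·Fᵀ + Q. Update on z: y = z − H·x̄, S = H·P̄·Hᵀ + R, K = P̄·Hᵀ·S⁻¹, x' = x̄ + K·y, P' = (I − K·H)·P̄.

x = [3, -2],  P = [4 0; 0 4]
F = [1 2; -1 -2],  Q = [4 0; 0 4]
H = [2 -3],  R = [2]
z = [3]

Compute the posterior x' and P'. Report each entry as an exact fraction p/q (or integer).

x̄ = F·x = [-1, 1]
P̄ = F·P·Fᵀ + Q = [24 -20; -20 24]
y = z − H·x̄ = [8]
S = H·P̄·Hᵀ + R = [554]
K = P̄·Hᵀ·S⁻¹ = [54/277; -56/277]
x' = x̄ + K·y = [155/277, -171/277]
P' = (I − K·H)·P̄ = [816/277 508/277; 508/277 376/277]

x' = [155/277, -171/277]
P' = [816/277 508/277; 508/277 376/277]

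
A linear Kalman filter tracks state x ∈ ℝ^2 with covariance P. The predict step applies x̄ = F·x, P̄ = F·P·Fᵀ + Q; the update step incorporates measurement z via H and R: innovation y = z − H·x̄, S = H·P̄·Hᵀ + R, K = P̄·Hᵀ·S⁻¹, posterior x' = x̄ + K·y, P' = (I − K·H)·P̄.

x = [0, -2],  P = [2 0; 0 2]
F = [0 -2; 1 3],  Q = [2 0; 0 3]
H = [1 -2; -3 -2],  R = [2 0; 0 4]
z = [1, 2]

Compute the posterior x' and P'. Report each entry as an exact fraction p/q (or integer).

x̄ = F·x = [4, -6]
P̄ = F·P·Fᵀ + Q = [10 -12; -12 23]
y = z − H·x̄ = [-15, 2]
S = H·P̄·Hᵀ + R = [152 14; 14 42]
K = P̄·Hᵀ·S⁻¹ = [54/221 -347/1547; -82/221 -177/1547]
x' = x̄ + K·y = [-176/1547, -1026/1547]
P' = (I − K·H)·P̄ = [536/1547 -110/1547; -110/1547 519/1547]

x' = [-176/1547, -1026/1547]
P' = [536/1547 -110/1547; -110/1547 519/1547]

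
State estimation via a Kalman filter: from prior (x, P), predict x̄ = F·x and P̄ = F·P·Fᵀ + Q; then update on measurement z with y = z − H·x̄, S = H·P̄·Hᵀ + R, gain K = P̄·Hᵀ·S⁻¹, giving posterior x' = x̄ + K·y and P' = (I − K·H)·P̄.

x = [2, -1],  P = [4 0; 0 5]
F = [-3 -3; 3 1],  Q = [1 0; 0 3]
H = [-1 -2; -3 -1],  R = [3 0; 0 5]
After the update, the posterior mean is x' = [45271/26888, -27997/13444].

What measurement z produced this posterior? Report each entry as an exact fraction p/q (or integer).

x̄ = F·x = [-3, 5]
P̄ = F·P·Fᵀ + Q = [82 -51; -51 44]
S = H·P̄·Hᵀ + R = [57 -23; -23 481]
K = P̄·Hᵀ·S⁻¹ = [5135/26888 -10655/26888; -7645/13444 2681/13444]
x' − x̄ = [125935/26888, -95217/13444] = K·y
y = (KᵀK)⁻¹·Kᵀ·(x' − x̄) = [10, -7]
z = y + H·x̄ = [10, -7] + [-7, 4] = [3, -3]

z = [3, -3]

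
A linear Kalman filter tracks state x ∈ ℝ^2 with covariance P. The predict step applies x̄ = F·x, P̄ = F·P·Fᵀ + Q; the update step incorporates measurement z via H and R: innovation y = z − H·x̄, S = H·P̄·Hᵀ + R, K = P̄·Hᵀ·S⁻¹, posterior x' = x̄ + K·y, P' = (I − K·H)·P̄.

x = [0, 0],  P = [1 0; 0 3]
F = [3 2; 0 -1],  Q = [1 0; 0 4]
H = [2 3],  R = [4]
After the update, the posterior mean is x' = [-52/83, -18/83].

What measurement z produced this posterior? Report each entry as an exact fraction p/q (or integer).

z = [-2]

x̄ = F·x = [0, 0]
P̄ = F·P·Fᵀ + Q = [22 -6; -6 7]
S = H·P̄·Hᵀ + R = [83]
K = P̄·Hᵀ·S⁻¹ = [26/83; 9/83]
x' − x̄ = [-52/83, -18/83] = K·y
y = (KᵀK)⁻¹·Kᵀ·(x' − x̄) = [-2]
z = y + H·x̄ = [-2] + [0] = [-2]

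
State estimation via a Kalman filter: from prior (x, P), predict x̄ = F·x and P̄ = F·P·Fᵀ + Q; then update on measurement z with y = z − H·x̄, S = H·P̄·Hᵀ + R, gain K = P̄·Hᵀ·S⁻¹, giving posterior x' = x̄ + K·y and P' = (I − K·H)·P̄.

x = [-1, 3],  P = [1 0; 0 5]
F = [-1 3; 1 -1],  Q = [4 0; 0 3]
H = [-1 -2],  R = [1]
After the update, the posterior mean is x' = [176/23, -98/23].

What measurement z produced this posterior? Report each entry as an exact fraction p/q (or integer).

x̄ = F·x = [10, -4]
P̄ = F·P·Fᵀ + Q = [50 -16; -16 9]
S = H·P̄·Hᵀ + R = [23]
K = P̄·Hᵀ·S⁻¹ = [-18/23; -2/23]
x' − x̄ = [-54/23, -6/23] = K·y
y = (KᵀK)⁻¹·Kᵀ·(x' − x̄) = [3]
z = y + H·x̄ = [3] + [-2] = [1]

z = [1]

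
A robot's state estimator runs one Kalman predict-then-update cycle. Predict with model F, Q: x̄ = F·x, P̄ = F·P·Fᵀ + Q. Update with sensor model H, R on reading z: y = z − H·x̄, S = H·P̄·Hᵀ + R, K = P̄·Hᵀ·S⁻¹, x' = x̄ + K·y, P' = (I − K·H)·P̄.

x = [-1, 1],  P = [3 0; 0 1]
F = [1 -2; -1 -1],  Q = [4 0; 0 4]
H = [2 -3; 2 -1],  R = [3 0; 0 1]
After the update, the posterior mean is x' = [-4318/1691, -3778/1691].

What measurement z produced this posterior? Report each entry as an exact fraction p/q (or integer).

x̄ = F·x = [-3, 0]
P̄ = F·P·Fᵀ + Q = [11 -1; -1 8]
S = H·P̄·Hᵀ + R = [131 76; 76 57]
K = P̄·Hᵀ·S⁻¹ = [-17/89 1113/1691; -38/89 666/1691]
x' − x̄ = [755/1691, -3778/1691] = K·y
y = (KᵀK)⁻¹·Kᵀ·(x' − x̄) = [8, 3]
z = y + H·x̄ = [8, 3] + [-6, -6] = [2, -3]

z = [2, -3]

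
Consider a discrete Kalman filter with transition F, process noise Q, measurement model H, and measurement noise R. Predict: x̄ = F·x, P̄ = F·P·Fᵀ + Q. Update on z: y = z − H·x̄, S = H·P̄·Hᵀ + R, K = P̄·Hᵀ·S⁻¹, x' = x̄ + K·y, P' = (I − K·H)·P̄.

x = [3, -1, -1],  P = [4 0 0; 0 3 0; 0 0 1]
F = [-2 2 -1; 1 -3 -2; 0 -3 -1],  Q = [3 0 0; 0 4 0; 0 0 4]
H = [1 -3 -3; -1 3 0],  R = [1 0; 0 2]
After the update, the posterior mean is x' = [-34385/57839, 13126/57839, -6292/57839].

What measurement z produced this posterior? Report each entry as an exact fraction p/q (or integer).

x̄ = F·x = [-7, 8, 4]
P̄ = F·P·Fᵀ + Q = [32 -24 -17; -24 39 29; -17 29 32]
S = H·P̄·Hᵀ + R = [1440 -839; -839 529]
K = P̄·Hᵀ·S⁻¹ = [-5261/57839 -19715/57839; -2313/57839 11748/57839; -18544/57839 -18040/57839]
x' − x̄ = [370488/57839, -449586/57839, -237648/57839] = K·y
y = (KᵀK)⁻¹·Kᵀ·(x' − x̄) = [42, -30]
z = y + H·x̄ = [42, -30] + [-43, 31] = [-1, 1]

z = [-1, 1]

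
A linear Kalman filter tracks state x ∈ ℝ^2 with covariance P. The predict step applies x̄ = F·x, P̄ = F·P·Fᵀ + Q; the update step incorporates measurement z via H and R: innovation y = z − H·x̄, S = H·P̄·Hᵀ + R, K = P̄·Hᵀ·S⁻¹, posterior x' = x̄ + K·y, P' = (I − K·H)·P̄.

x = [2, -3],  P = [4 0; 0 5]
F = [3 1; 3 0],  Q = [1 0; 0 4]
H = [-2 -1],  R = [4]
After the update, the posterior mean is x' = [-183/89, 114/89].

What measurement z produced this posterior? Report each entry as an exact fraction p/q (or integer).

z = [3]

x̄ = F·x = [3, 6]
P̄ = F·P·Fᵀ + Q = [42 36; 36 40]
S = H·P̄·Hᵀ + R = [356]
K = P̄·Hᵀ·S⁻¹ = [-30/89; -28/89]
x' − x̄ = [-450/89, -420/89] = K·y
y = (KᵀK)⁻¹·Kᵀ·(x' − x̄) = [15]
z = y + H·x̄ = [15] + [-12] = [3]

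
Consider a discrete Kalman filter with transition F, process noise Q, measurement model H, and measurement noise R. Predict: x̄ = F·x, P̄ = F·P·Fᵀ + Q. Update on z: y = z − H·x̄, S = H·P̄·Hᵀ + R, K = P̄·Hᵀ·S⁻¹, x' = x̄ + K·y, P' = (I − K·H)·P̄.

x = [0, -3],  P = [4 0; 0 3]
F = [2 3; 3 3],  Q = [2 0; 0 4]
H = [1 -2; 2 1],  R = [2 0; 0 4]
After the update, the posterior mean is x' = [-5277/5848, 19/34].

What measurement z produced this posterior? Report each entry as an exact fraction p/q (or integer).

x̄ = F·x = [-9, -9]
P̄ = F·P·Fᵀ + Q = [45 51; 51 67]
S = H·P̄·Hᵀ + R = [111 -197; -197 455]
K = P̄·Hᵀ·S⁻¹ = [921/5848 2211/5848; -13/34 7/34]
x' − x̄ = [47355/5848, 325/34] = K·y
y = (KᵀK)⁻¹·Kᵀ·(x' − x̄) = [-11, 26]
z = y + H·x̄ = [-11, 26] + [9, -27] = [-2, -1]

z = [-2, -1]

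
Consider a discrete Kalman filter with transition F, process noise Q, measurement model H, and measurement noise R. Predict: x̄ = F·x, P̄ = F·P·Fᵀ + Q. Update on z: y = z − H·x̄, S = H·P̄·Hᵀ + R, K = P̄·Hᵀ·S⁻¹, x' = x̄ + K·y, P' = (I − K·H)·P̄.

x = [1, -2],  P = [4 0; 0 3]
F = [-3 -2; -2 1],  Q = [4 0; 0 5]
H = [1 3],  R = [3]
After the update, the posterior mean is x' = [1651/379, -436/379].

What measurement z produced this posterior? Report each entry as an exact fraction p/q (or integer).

x̄ = F·x = [1, -4]
P̄ = F·P·Fᵀ + Q = [52 18; 18 24]
S = H·P̄·Hᵀ + R = [379]
K = P̄·Hᵀ·S⁻¹ = [106/379; 90/379]
x' − x̄ = [1272/379, 1080/379] = K·y
y = (KᵀK)⁻¹·Kᵀ·(x' − x̄) = [12]
z = y + H·x̄ = [12] + [-11] = [1]

z = [1]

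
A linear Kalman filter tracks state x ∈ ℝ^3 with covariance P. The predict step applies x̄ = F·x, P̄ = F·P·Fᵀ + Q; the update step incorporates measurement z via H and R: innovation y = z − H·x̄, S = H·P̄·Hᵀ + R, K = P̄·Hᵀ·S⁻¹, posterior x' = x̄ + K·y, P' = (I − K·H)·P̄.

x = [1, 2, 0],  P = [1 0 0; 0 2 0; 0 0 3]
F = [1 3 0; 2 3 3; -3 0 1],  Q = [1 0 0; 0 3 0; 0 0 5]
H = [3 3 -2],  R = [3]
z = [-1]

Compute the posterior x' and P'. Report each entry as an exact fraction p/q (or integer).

x' = [77/83, -176/83, -113/83]
P' = [5704/1079 -4880/1079 1047/1079; -4880/1079 12008/1079 10377/1079; 1047/1079 10377/1079 17187/1079]

x̄ = F·x = [7, 8, -3]
P̄ = F·P·Fᵀ + Q = [20 20 -3; 20 52 3; -3 3 17]
y = z − H·x̄ = [-52]
S = H·P̄·Hᵀ + R = [1079]
K = P̄·Hᵀ·S⁻¹ = [126/1079; 210/1079; -34/1079]
x' = x̄ + K·y = [77/83, -176/83, -113/83]
P' = (I − K·H)·P̄ = [5704/1079 -4880/1079 1047/1079; -4880/1079 12008/1079 10377/1079; 1047/1079 10377/1079 17187/1079]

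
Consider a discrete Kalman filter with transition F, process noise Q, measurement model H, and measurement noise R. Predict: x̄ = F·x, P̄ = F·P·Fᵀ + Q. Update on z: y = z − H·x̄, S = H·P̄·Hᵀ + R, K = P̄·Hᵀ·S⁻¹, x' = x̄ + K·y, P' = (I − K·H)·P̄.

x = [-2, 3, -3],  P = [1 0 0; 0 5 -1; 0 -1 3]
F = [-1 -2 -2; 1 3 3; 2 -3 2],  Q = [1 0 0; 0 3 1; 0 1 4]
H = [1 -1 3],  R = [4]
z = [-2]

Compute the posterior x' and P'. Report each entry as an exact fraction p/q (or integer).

x' = [499/71, -3396/355, -2223/355]
P' = [1111/71 -1521/71 -868/71; -1521/71 36806/1065 19663/1065; -868/71 19663/1065 11249/1065]

x̄ = F·x = [2, -2, -19]
P̄ = F·P·Fᵀ + Q = [26 -37 14; -37 58 -21; 14 -21 77]
y = z − H·x̄ = [51]
S = H·P̄·Hᵀ + R = [1065]
K = P̄·Hᵀ·S⁻¹ = [7/71; -158/1065; 266/1065]
x' = x̄ + K·y = [499/71, -3396/355, -2223/355]
P' = (I − K·H)·P̄ = [1111/71 -1521/71 -868/71; -1521/71 36806/1065 19663/1065; -868/71 19663/1065 11249/1065]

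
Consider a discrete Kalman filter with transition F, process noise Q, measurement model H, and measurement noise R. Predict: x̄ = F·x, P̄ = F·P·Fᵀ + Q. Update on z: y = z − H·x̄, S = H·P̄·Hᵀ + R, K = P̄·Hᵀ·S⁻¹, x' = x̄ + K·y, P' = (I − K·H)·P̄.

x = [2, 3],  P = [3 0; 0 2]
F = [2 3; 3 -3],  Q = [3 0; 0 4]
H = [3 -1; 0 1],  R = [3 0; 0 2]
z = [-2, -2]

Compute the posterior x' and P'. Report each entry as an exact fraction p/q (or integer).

x' = [-17131/15398, -13591/7699]
P' = [8283/15398 4851/7699; 4851/7699 14700/7699]

x̄ = F·x = [13, -3]
P̄ = F·P·Fᵀ + Q = [33 0; 0 49]
y = z − H·x̄ = [-44, 1]
S = H·P̄·Hᵀ + R = [349 -49; -49 51]
K = P̄·Hᵀ·S⁻¹ = [5049/15398 4851/15398; -49/7699 7350/7699]
x' = x̄ + K·y = [-17131/15398, -13591/7699]
P' = (I − K·H)·P̄ = [8283/15398 4851/7699; 4851/7699 14700/7699]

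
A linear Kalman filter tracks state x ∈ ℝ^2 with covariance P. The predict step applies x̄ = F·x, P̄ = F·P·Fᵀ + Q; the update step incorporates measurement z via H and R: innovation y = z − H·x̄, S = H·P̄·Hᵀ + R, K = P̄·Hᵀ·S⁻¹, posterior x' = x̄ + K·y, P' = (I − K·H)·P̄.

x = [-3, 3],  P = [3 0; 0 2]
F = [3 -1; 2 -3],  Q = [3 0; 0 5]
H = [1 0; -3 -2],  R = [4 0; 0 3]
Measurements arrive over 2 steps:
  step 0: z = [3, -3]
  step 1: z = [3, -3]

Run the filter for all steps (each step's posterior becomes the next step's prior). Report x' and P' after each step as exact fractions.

step 0: x̄ = F·x = [-12, -15]
step 0: P̄ = F·P·Fᵀ + Q = [32 24; 24 35]
step 0: y = z − H·x̄ = [15, -69]
step 0: S = H·P̄·Hᵀ + R = [36 -144; -144 719]
step 0: K = P̄·Hᵀ·S⁻¹ = [568/1287 -16/143; -266/429 -46/143]
step 0: x' = x̄ + K·y = [1004/429, -301/143]
step 0: P' = (I − K·H)·P̄ = [2272/1287 -1064/429; -1064/429 601/143]
step 1: x̄ = F·x = [1305/143, 4717/429]
step 1: P̄ = F·P·Fᵀ + Q = [5430/143 7219/143; 7219/143 102508/1287]
step 1: y = z − H·x̄ = [-876/143, 19892/429]
step 1: S = H·P̄·Hᵀ + R = [6002/143 -30728/143; -30728/143 1633375/1287]
step 1: K = P̄·Hᵀ·S⁻¹ = [1298379/4565129 -553104/4565129; -3480309/9130258 -1412395/4565129]
step 1: x' = x̄ + K·y = [8060595/4565129, -4635249/4565129]
step 1: P' = (I − K·H)·P̄ = [5193516/4565129 -6960618/4565129; -6960618/4565129 25119039/9130258]

step 0: x' = [1004/429, -301/143], P' = [2272/1287 -1064/429; -1064/429 601/143]
step 1: x' = [8060595/4565129, -4635249/4565129], P' = [5193516/4565129 -6960618/4565129; -6960618/4565129 25119039/9130258]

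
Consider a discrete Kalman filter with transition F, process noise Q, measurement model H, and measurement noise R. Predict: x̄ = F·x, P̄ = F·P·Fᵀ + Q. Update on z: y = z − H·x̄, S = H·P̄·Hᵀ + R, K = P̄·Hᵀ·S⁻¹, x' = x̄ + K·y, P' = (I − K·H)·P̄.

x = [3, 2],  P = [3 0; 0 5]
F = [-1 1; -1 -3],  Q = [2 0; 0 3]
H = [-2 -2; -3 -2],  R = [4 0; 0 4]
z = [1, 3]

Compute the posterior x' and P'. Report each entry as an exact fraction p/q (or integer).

x' = [-3/2, 3/4]
P' = [742/167 -927/167; -927/167 2481/334]

x̄ = F·x = [-1, -9]
P̄ = F·P·Fᵀ + Q = [10 -12; -12 51]
y = z − H·x̄ = [-19, -18]
S = H·P̄·Hᵀ + R = [152 144; 144 154]
K = P̄·Hᵀ·S⁻¹ = [185/334 -93/167; -627/668 75/167]
x' = x̄ + K·y = [-3/2, 3/4]
P' = (I − K·H)·P̄ = [742/167 -927/167; -927/167 2481/334]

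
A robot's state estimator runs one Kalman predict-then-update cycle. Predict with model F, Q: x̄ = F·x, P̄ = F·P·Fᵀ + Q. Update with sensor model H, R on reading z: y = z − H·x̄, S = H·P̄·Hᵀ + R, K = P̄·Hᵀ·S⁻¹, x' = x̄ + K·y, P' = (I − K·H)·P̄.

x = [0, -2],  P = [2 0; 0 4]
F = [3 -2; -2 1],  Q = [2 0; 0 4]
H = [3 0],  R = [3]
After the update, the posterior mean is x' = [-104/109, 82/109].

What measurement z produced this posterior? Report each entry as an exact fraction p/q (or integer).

x̄ = F·x = [4, -2]
P̄ = F·P·Fᵀ + Q = [36 -20; -20 16]
S = H·P̄·Hᵀ + R = [327]
K = P̄·Hᵀ·S⁻¹ = [36/109; -20/109]
x' − x̄ = [-540/109, 300/109] = K·y
y = (KᵀK)⁻¹·Kᵀ·(x' − x̄) = [-15]
z = y + H·x̄ = [-15] + [12] = [-3]

z = [-3]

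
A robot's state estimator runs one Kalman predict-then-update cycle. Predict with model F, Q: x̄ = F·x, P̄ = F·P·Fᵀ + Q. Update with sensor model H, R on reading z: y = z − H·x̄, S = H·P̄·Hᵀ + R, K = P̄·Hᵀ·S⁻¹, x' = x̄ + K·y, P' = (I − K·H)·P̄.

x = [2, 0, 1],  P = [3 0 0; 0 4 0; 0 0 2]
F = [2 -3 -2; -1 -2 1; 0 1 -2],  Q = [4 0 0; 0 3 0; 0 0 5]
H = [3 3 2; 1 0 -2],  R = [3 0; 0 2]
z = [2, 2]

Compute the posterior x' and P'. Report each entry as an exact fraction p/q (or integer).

x̄ = F·x = [2, -1, -2]
P̄ = F·P·Fᵀ + Q = [60 14 -4; 14 24 -12; -4 -12 17]
y = z − H·x̄ = [3, -4]
S = H·P̄·Hᵀ + R = [887 242; 242 146]
K = P̄·Hᵀ·S⁻¹ = [7394/35469 4264/35469; 1972/35469 5963/35469; 1192/11823 -5053/11823]
x' = x̄ + K·y = [76064/35469, -53405/35469, 142/11823]
P' = (I − K·H)·P̄ = [255872/35469 -330926/35469 41224/11823; -330926/35469 447182/35469 -57142/11823; 41224/11823 -57142/11823 8555/3941]

x' = [76064/35469, -53405/35469, 142/11823]
P' = [255872/35469 -330926/35469 41224/11823; -330926/35469 447182/35469 -57142/11823; 41224/11823 -57142/11823 8555/3941]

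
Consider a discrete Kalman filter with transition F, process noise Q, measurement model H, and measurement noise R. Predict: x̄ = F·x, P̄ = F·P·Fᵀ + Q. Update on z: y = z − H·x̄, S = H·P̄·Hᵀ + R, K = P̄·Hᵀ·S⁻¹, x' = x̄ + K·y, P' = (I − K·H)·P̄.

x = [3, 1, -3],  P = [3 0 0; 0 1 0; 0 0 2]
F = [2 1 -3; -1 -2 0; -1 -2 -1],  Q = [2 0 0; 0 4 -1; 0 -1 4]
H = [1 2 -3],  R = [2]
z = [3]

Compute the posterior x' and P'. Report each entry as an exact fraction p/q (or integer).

x̄ = F·x = [16, -5, -2]
P̄ = F·P·Fᵀ + Q = [33 -8 -2; -8 11 6; -2 6 13]
y = z − H·x̄ = [-9]
S = H·P̄·Hᵀ + R = [104]
K = P̄·Hᵀ·S⁻¹ = [23/104; -1/26; -29/104]
x' = x̄ + K·y = [1457/104, -121/26, 53/104]
P' = (I − K·H)·P̄ = [2903/104 -185/26 459/104; -185/26 141/13 127/26; 459/104 127/26 511/104]

x' = [1457/104, -121/26, 53/104]
P' = [2903/104 -185/26 459/104; -185/26 141/13 127/26; 459/104 127/26 511/104]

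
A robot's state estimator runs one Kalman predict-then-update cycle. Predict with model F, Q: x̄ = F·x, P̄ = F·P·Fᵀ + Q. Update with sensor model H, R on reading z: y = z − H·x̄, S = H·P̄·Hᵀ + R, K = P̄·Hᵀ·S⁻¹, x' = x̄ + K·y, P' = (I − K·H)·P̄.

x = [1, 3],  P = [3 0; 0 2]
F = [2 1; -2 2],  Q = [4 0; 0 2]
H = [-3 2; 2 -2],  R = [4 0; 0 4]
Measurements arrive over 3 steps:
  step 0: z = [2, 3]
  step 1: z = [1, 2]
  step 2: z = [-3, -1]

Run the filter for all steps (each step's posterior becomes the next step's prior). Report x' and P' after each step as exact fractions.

step 0: x' = [316/453, 115/151], P' = [1364/453 548/151; 548/151 734/151]
step 1: x' = [-80501/121139, -119334/121139], P' = [273868/121139 306692/121139; 306692/121139 396922/121139]
step 2: x' = [23153153/25675443, 4381601/8558481], P' = [53119036/25675443 19671004/8558481; 19671004/8558481 8538906/2852827]

step 0: x̄ = F·x = [5, 4]
step 0: P̄ = F·P·Fᵀ + Q = [18 -8; -8 22]
step 0: y = z − H·x̄ = [9, 1]
step 0: S = H·P̄·Hᵀ + R = [350 -276; -276 228]
step 0: K = P̄·Hᵀ·S⁻¹ = [-67/151 -140/453; -44/151 -93/151]
step 0: x' = x̄ + K·y = [316/453, 115/151]
step 0: P' = (I − K·H)·P̄ = [1364/453 548/151; 548/151 734/151]
step 1: x̄ = F·x = [977/453, 58/453]
step 1: P̄ = F·P·Fᵀ + Q = [16046/453 2236/453; 2236/453 2018/453]
step 1: y = z − H·x̄ = [3268/453, -932/453]
step 1: S = H·P̄·Hᵀ + R = [127466/453 -81988/453; -81988/453 56180/453]
step 1: K = P̄·Hᵀ·S⁻¹ = [-52055/121139 -16412/121139; -31558/121139 -45115/121139]
step 1: x' = x̄ + K·y = [-80501/121139, -119334/121139]
step 1: P' = (I − K·H)·P̄ = [273868/121139 306692/121139; 306692/121139 396922/121139]
step 2: x̄ = F·x = [-280336/121139, -77666/121139]
step 2: P̄ = F·P·Fᵀ + Q = [3203718/121139 311756/121139; 311756/121139 471902/121139]
step 2: y = z − H·x̄ = [-1049093/121139, 284201/121139]
step 2: S = H·P̄·Hᵀ + R = [27464554/121139 -17992356/121139; -17992356/121139 12692988/121139]
step 2: K = P̄·Hᵀ·S⁻¹ = [-3444257/8558481 -2946988/25675443; -648298/2852827 -2972857/8558481]
step 2: x' = x̄ + K·y = [23153153/25675443, 4381601/8558481]
step 2: P' = (I − K·H)·P̄ = [53119036/25675443 19671004/8558481; 19671004/8558481 8538906/2852827]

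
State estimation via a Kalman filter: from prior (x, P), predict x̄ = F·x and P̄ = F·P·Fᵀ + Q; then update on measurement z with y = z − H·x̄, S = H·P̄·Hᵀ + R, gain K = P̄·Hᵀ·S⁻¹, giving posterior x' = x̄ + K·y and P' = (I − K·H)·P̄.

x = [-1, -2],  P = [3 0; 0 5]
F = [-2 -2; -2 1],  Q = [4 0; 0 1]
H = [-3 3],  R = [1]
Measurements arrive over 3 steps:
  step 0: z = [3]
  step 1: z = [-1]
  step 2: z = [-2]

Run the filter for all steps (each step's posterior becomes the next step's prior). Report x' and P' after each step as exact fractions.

step 0: x̄ = F·x = [6, 0]
step 0: P̄ = F·P·Fᵀ + Q = [36 2; 2 18]
step 0: y = z − H·x̄ = [21]
step 0: S = H·P̄·Hᵀ + R = [451]
step 0: K = P̄·Hᵀ·S⁻¹ = [-102/451; 48/451]
step 0: x' = x̄ + K·y = [564/451, 1008/451]
step 0: P' = (I − K·H)·P̄ = [5832/451 5798/451; 5798/451 5814/451]
step 1: x̄ = F·x = [-3144/451, -120/451]
step 1: P̄ = F·P·Fᵀ + Q = [94772/451 23296/451; 23296/451 6401/451]
step 1: y = z − H·x̄ = [-9523/451]
step 1: S = H·P̄·Hᵀ + R = [491680/451]
step 1: K = P̄·Hᵀ·S⁻¹ = [-53607/122920; -10137/98336]
step 1: x' = x̄ + K·y = [275031/122920, 187881/98336]
step 1: P' = (I − K·H)·P̄ = [85661/30730 64955/24584; 64955/24584 256441/98336]
step 2: x̄ = F·x = [-2039529/245840, -1260843/491680]
step 2: P̄ = F·P·Fᵀ + Q = [5742661/122920 2758047/245840; 2758047/245840 2059789/491680]
step 2: y = z − H·x̄ = [-1887601/98336]
step 2: S = H·P̄·Hᵀ + R = [25295177/98336]
step 2: K = P̄·Hᵀ·S⁻¹ = [-10472730/25295177; -2073783/25295177]
step 2: x' = x̄ + K·y = [-44122356/126475885, -125293611/126475885]
step 2: P' = (I − K·H)·P̄ = [332087308/126475885 314632758/126475885; 314632758/126475885 311176453/126475885]

step 0: x' = [564/451, 1008/451], P' = [5832/451 5798/451; 5798/451 5814/451]
step 1: x' = [275031/122920, 187881/98336], P' = [85661/30730 64955/24584; 64955/24584 256441/98336]
step 2: x' = [-44122356/126475885, -125293611/126475885], P' = [332087308/126475885 314632758/126475885; 314632758/126475885 311176453/126475885]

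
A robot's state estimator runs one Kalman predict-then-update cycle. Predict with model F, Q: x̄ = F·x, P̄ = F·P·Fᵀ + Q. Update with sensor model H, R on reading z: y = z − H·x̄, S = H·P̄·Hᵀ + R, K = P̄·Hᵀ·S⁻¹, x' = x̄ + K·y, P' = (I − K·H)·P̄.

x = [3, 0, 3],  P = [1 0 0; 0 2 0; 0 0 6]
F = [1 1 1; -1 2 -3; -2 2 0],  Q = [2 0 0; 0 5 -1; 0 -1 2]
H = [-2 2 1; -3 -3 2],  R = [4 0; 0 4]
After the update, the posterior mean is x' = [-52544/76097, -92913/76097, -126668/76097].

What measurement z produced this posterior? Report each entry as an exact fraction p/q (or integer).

x̄ = F·x = [6, -12, -6]
P̄ = F·P·Fᵀ + Q = [11 -15 2; -15 68 9; 2 9 14]
S = H·P̄·Hᵀ + R = [482 -319; -319 369]
K = P̄·Hᵀ·S⁻¹ = [-13346/76097 -8238/76097; 19596/76097 -12137/76097; 8737/76097 6522/76097]
x' − x̄ = [-509126/76097, 820251/76097, 329914/76097] = K·y
y = (KᵀK)⁻¹·Kᵀ·(x' − x̄) = [40, -3]
z = y + H·x̄ = [40, -3] + [-42, 6] = [-2, 3]

z = [-2, 3]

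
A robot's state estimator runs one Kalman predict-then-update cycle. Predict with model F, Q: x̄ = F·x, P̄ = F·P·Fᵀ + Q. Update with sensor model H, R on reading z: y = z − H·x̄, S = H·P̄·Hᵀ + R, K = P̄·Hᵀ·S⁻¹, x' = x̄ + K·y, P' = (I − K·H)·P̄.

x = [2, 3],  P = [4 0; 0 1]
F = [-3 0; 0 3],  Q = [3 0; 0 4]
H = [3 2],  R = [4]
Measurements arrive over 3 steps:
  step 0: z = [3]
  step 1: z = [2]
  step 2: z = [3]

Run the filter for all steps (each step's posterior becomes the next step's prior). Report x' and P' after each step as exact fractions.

step 0: x' = [-2091/407, 3741/407], P' = [2184/407 -3042/407; -3042/407 4615/407]
step 1: x' = [-1021140/690709, 2303321/690709], P' = [1573032/690709 -2124774/690709; -2124774/690709 3524081/690709]
step 2: x' = [-345774987/516221423, 1334870733/516221423], P' = [1187794824/516221423 -1607823882/516221423; -1607823882/516221423 2664391879/516221423]

step 0: x̄ = F·x = [-6, 9]
step 0: P̄ = F·P·Fᵀ + Q = [39 0; 0 13]
step 0: y = z − H·x̄ = [3]
step 0: S = H·P̄·Hᵀ + R = [407]
step 0: K = P̄·Hᵀ·S⁻¹ = [117/407; 26/407]
step 0: x' = x̄ + K·y = [-2091/407, 3741/407]
step 0: P' = (I − K·H)·P̄ = [2184/407 -3042/407; -3042/407 4615/407]
step 1: x̄ = F·x = [6273/407, 11223/407]
step 1: P̄ = F·P·Fᵀ + Q = [20877/407 27378/407; 27378/407 43163/407]
step 1: y = z − H·x̄ = [-40451/407]
step 1: S = H·P̄·Hᵀ + R = [690709/407]
step 1: K = P̄·Hᵀ·S⁻¹ = [117387/690709; 168460/690709]
step 1: x' = x̄ + K·y = [-1021140/690709, 2303321/690709]
step 1: P' = (I − K·H)·P̄ = [1573032/690709 -2124774/690709; -2124774/690709 3524081/690709]
step 2: x̄ = F·x = [3063420/690709, 6909963/690709]
step 2: P̄ = F·P·Fᵀ + Q = [16229415/690709 19122966/690709; 19122966/690709 34479565/690709]
step 2: y = z − H·x̄ = [-20938059/690709]
step 2: S = H·P̄·Hᵀ + R = [516221423/690709]
step 2: K = P̄·Hᵀ·S⁻¹ = [86934177/516221423; 126328028/516221423]
step 2: x' = x̄ + K·y = [-345774987/516221423, 1334870733/516221423]
step 2: P' = (I − K·H)·P̄ = [1187794824/516221423 -1607823882/516221423; -1607823882/516221423 2664391879/516221423]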